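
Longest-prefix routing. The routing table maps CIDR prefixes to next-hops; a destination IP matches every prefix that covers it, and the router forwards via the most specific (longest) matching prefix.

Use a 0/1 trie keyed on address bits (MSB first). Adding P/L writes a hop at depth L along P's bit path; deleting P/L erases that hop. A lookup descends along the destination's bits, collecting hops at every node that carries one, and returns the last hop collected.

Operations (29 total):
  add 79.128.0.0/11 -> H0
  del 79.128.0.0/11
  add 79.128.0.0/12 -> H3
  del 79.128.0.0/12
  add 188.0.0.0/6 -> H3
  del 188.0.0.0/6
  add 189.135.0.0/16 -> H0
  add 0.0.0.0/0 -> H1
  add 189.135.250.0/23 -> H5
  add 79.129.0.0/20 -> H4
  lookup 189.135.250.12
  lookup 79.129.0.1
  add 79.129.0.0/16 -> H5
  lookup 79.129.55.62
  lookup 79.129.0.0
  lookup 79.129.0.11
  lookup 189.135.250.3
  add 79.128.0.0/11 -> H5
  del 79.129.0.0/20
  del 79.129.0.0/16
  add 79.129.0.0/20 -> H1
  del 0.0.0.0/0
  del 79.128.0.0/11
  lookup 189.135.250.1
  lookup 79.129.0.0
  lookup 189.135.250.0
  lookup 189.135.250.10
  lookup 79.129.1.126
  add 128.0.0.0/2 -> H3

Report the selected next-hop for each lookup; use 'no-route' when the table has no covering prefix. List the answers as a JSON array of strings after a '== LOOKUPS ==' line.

Trace:
  + 79.128.0.0/11 (H0) depth=11
  del 79.128.0.0/11 (clear depth 11)
  + 79.128.0.0/12 (H3) depth=12
  del 79.128.0.0/12 (clear depth 12)
  + 188.0.0.0/6 (H3) depth=6
  del 188.0.0.0/6 (clear depth 6)
  + 189.135.0.0/16 (H0) depth=16
  + 0.0.0.0/0 (H1) depth=0
  + 189.135.250.0/23 (H5) depth=23
  + 79.129.0.0/20 (H4) depth=20
  lookup 189.135.250.12: bits 10111101100001111111101 walk d0:H1→d1:-→d2:-→d3:-→d4:-→d5:-→d6:-→d7:-→d8:-→d9:-→d10:-→d11:-→d12:-→d13:-→d14:-→d15:-→d16:H0→d17:-→d18:-→d19:-→d20:-→d21:-→d22:-→d23:H5 -> H5
  lookup 79.129.0.1: bits 01001111100000010000 walk d0:H1→d1:-→d2:-→d3:-→d4:-→d5:-→d6:-→d7:-→d8:-→d9:-→d10:-→d11:-→d12:-→d13:-→d14:-→d15:-→d16:-→d17:-→d18:-→d19:-→d20:H4 -> H4
  + 79.129.0.0/16 (H5) depth=16
  lookup 79.129.55.62: bits 010011111000000100 walk d0:H1→d1:-→d2:-→d3:-→d4:-→d5:-→d6:-→d7:-→d8:-→d9:-→d10:-→d11:-→d12:-→d13:-→d14:-→d15:-→d16:H5→d17:-→d18:- -> H5
  lookup 79.129.0.0: bits 01001111100000010000 walk d0:H1→d1:-→d2:-→d3:-→d4:-→d5:-→d6:-→d7:-→d8:-→d9:-→d10:-→d11:-→d12:-→d13:-→d14:-→d15:-→d16:H5→d17:-→d18:-→d19:-→d20:H4 -> H4
  lookup 79.129.0.11: bits 01001111100000010000 walk d0:H1→d1:-→d2:-→d3:-→d4:-→d5:-→d6:-→d7:-→d8:-→d9:-→d10:-→d11:-→d12:-→d13:-→d14:-→d15:-→d16:H5→d17:-→d18:-→d19:-→d20:H4 -> H4
  lookup 189.135.250.3: bits 10111101100001111111101 walk d0:H1→d1:-→d2:-→d3:-→d4:-→d5:-→d6:-→d7:-→d8:-→d9:-→d10:-→d11:-→d12:-→d13:-→d14:-→d15:-→d16:H0→d17:-→d18:-→d19:-→d20:-→d21:-→d22:-→d23:H5 -> H5
  + 79.128.0.0/11 (H5) depth=11
  del 79.129.0.0/20 (clear depth 20)
  del 79.129.0.0/16 (clear depth 16)
  + 79.129.0.0/20 (H1) depth=20
  del 0.0.0.0/0 (clear depth 0)
  del 79.128.0.0/11 (clear depth 11)
  lookup 189.135.250.1: bits 10111101100001111111101 walk d0:-→d1:-→d2:-→d3:-→d4:-→d5:-→d6:-→d7:-→d8:-→d9:-→d10:-→d11:-→d12:-→d13:-→d14:-→d15:-→d16:H0→d17:-→d18:-→d19:-→d20:-→d21:-→d22:-→d23:H5 -> H5
  lookup 79.129.0.0: bits 01001111100000010000 walk d0:-→d1:-→d2:-→d3:-→d4:-→d5:-→d6:-→d7:-→d8:-→d9:-→d10:-→d11:-→d12:-→d13:-→d14:-→d15:-→d16:-→d17:-→d18:-→d19:-→d20:H1 -> H1
  lookup 189.135.250.0: bits 10111101100001111111101 walk d0:-→d1:-→d2:-→d3:-→d4:-→d5:-→d6:-→d7:-→d8:-→d9:-→d10:-→d11:-→d12:-→d13:-→d14:-→d15:-→d16:H0→d17:-→d18:-→d19:-→d20:-→d21:-→d22:-→d23:H5 -> H5
  lookup 189.135.250.10: bits 10111101100001111111101 walk d0:-→d1:-→d2:-→d3:-→d4:-→d5:-→d6:-→d7:-→d8:-→d9:-→d10:-→d11:-→d12:-→d13:-→d14:-→d15:-→d16:H0→d17:-→d18:-→d19:-→d20:-→d21:-→d22:-→d23:H5 -> H5
  lookup 79.129.1.126: bits 01001111100000010000 walk d0:-→d1:-→d2:-→d3:-→d4:-→d5:-→d6:-→d7:-→d8:-→d9:-→d10:-→d11:-→d12:-→d13:-→d14:-→d15:-→d16:-→d17:-→d18:-→d19:-→d20:H1 -> H1
  + 128.0.0.0/2 (H3) depth=2

== LOOKUPS ==
["H5","H4","H5","H4","H4","H5","H5","H1","H5","H5","H1"]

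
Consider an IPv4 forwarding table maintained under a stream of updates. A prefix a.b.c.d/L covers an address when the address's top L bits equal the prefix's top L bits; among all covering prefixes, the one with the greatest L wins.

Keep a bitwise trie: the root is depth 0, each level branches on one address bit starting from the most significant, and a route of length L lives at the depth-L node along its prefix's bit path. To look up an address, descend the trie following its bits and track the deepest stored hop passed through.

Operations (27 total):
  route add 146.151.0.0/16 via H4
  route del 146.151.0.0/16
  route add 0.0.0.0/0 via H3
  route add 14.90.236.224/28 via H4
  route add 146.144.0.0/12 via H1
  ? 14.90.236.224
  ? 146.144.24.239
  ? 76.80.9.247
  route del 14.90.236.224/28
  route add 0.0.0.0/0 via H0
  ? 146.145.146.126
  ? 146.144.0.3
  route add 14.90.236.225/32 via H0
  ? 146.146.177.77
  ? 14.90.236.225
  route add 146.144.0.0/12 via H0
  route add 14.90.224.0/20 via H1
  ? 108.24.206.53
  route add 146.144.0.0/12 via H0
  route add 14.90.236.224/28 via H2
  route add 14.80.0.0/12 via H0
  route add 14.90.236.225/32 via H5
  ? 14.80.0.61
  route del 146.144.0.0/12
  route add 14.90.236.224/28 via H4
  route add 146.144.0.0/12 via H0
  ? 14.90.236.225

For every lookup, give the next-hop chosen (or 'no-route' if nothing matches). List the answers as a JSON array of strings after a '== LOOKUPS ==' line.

Process each operation:
  + 146.151.0.0/16 (H4) depth=16
  del 146.151.0.0/16 (clear depth 16)
  + 0.0.0.0/0 (H3) depth=0
  + 14.90.236.224/28 (H4) depth=28
  + 146.144.0.0/12 (H1) depth=12
  Q 14.90.236.224: descend 0000111001011010111011001110 ; hops seen [H3,H4] ; pick H4
  Q 146.144.24.239: descend 1001001010010 ; hops seen [H3,H1] ; pick H1
  Q 76.80.9.247: descend 0 ; hops seen [H3] ; pick H3
  del 14.90.236.224/28 (clear depth 28)
  + 0.0.0.0/0 (H0) depth=0
  Q 146.145.146.126: descend 1001001010010 ; hops seen [H0,H1] ; pick H1
  Q 146.144.0.3: descend 1001001010010 ; hops seen [H0,H1] ; pick H1
  + 14.90.236.225/32 (H0) depth=32
  Q 146.146.177.77: descend 1001001010010 ; hops seen [H0,H1] ; pick H1
  Q 14.90.236.225: descend 00001110010110101110110011100001 ; hops seen [H0,H0] ; pick H0
  + 146.144.0.0/12 (H0) depth=12
  + 14.90.224.0/20 (H1) depth=20
  Q 108.24.206.53: descend 0 ; hops seen [H0] ; pick H0
  + 146.144.0.0/12 (H0) depth=12
  + 14.90.236.224/28 (H2) depth=28
  + 14.80.0.0/12 (H0) depth=12
  + 14.90.236.225/32 (H5) depth=32
  Q 14.80.0.61: descend 000011100101 ; hops seen [H0,H0] ; pick H0
  del 146.144.0.0/12 (clear depth 12)
  + 14.90.236.224/28 (H4) depth=28
  + 146.144.0.0/12 (H0) depth=12
  Q 14.90.236.225: descend 00001110010110101110110011100001 ; hops seen [H0,H0,H1,H4,H5] ; pick H5

== LOOKUPS ==
["H4","H1","H3","H1","H1","H1","H0","H0","H0","H5"]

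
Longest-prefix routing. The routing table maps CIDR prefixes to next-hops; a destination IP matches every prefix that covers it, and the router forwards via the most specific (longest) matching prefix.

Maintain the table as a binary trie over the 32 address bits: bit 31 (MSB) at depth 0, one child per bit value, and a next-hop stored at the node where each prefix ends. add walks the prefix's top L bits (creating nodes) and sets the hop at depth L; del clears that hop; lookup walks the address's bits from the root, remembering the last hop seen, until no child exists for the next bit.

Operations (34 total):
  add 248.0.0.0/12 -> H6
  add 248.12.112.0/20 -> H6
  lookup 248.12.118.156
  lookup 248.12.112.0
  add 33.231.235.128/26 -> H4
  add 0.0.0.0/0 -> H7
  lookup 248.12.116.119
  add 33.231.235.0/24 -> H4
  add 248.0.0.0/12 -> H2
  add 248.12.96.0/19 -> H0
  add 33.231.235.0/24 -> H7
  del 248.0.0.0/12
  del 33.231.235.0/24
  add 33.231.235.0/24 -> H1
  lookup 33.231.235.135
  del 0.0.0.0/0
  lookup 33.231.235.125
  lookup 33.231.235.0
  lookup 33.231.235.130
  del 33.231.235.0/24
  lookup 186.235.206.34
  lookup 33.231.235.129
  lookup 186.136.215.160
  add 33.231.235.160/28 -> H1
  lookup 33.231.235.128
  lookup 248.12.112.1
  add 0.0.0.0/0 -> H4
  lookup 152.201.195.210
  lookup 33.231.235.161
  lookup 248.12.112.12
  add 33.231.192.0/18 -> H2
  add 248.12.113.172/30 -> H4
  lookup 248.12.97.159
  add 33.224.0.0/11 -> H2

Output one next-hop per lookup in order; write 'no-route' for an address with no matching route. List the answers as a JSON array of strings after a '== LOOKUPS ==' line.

Apply in order:
  + 248.0.0.0/12 (H6) depth=12
  + 248.12.112.0/20 (H6) depth=20
  lookup 248.12.118.156: bits 11111000000011000111 walk d0:-→d1:-→d2:-→d3:-→d4:-→d5:-→d6:-→d7:-→d8:-→d9:-→d10:-→d11:-→d12:H6→d13:-→d14:-→d15:-→d16:-→d17:-→d18:-→d19:-→d20:H6 -> H6
  lookup 248.12.112.0: bits 11111000000011000111 walk d0:-→d1:-→d2:-→d3:-→d4:-→d5:-→d6:-→d7:-→d8:-→d9:-→d10:-→d11:-→d12:H6→d13:-→d14:-→d15:-→d16:-→d17:-→d18:-→d19:-→d20:H6 -> H6
  + 33.231.235.128/26 (H4) depth=26
  + 0.0.0.0/0 (H7) depth=0
  lookup 248.12.116.119: bits 11111000000011000111 walk d0:H7→d1:-→d2:-→d3:-→d4:-→d5:-→d6:-→d7:-→d8:-→d9:-→d10:-→d11:-→d12:H6→d13:-→d14:-→d15:-→d16:-→d17:-→d18:-→d19:-→d20:H6 -> H6
  + 33.231.235.0/24 (H4) depth=24
  + 248.0.0.0/12 (H2) depth=12
  + 248.12.96.0/19 (H0) depth=19
  + 33.231.235.0/24 (H7) depth=24
  - 248.0.0.0/12 clear@12
  - 33.231.235.0/24 clear@24
  + 33.231.235.0/24 (H1) depth=24
  lookup 33.231.235.135: bits 00100001111001111110101110 walk d0:H7→d1:-→d2:-→d3:-→d4:-→d5:-→d6:-→d7:-→d8:-→d9:-→d10:-→d11:-→d12:-→d13:-→d14:-→d15:-→d16:-→d17:-→d18:-→d19:-→d20:-→d21:-→d22:-→d23:-→d24:H1→d25:-→d26:H4 -> H4
  - 0.0.0.0/0 clear@0
  lookup 33.231.235.125: bits 001000011110011111101011 walk d0:-→d1:-→d2:-→d3:-→d4:-→d5:-→d6:-→d7:-→d8:-→d9:-→d10:-→d11:-→d12:-→d13:-→d14:-→d15:-→d16:-→d17:-→d18:-→d19:-→d20:-→d21:-→d22:-→d23:-→d24:H1 -> H1
  lookup 33.231.235.0: bits 001000011110011111101011 walk d0:-→d1:-→d2:-→d3:-→d4:-→d5:-→d6:-→d7:-→d8:-→d9:-→d10:-→d11:-→d12:-→d13:-→d14:-→d15:-→d16:-→d17:-→d18:-→d19:-→d20:-→d21:-→d22:-→d23:-→d24:H1 -> H1
  lookup 33.231.235.130: bits 00100001111001111110101110 walk d0:-→d1:-→d2:-→d3:-→d4:-→d5:-→d6:-→d7:-→d8:-→d9:-→d10:-→d11:-→d12:-→d13:-→d14:-→d15:-→d16:-→d17:-→d18:-→d19:-→d20:-→d21:-→d22:-→d23:-→d24:H1→d25:-→d26:H4 -> H4
  - 33.231.235.0/24 clear@24
  lookup 186.235.206.34: bits 1 walk d0:-→d1:- -> no-route
  lookup 33.231.235.129: bits 00100001111001111110101110 walk d0:-→d1:-→d2:-→d3:-→d4:-→d5:-→d6:-→d7:-→d8:-→d9:-→d10:-→d11:-→d12:-→d13:-→d14:-→d15:-→d16:-→d17:-→d18:-→d19:-→d20:-→d21:-→d22:-→d23:-→d24:-→d25:-→d26:H4 -> H4
  lookup 186.136.215.160: bits 1 walk d0:-→d1:- -> no-route
  + 33.231.235.160/28 (H1) depth=28
  lookup 33.231.235.128: bits 00100001111001111110101110 walk d0:-→d1:-→d2:-→d3:-→d4:-→d5:-→d6:-→d7:-→d8:-→d9:-→d10:-→d11:-→d12:-→d13:-→d14:-→d15:-→d16:-→d17:-→d18:-→d19:-→d20:-→d21:-→d22:-→d23:-→d24:-→d25:-→d26:H4 -> H4
  lookup 248.12.112.1: bits 11111000000011000111 walk d0:-→d1:-→d2:-→d3:-→d4:-→d5:-→d6:-→d7:-→d8:-→d9:-→d10:-→d11:-→d12:-→d13:-→d14:-→d15:-→d16:-→d17:-→d18:-→d19:H0→d20:H6 -> H6
  + 0.0.0.0/0 (H4) depth=0
  lookup 152.201.195.210: bits 1 walk d0:H4→d1:- -> H4
  lookup 33.231.235.161: bits 0010000111100111111010111010 walk d0:H4→d1:-→d2:-→d3:-→d4:-→d5:-→d6:-→d7:-→d8:-→d9:-→d10:-→d11:-→d12:-→d13:-→d14:-→d15:-→d16:-→d17:-→d18:-→d19:-→d20:-→d21:-→d22:-→d23:-→d24:-→d25:-→d26:H4→d27:-→d28:H1 -> H1
  lookup 248.12.112.12: bits 11111000000011000111 walk d0:H4→d1:-→d2:-→d3:-→d4:-→d5:-→d6:-→d7:-→d8:-→d9:-→d10:-→d11:-→d12:-→d13:-→d14:-→d15:-→d16:-→d17:-→d18:-→d19:H0→d20:H6 -> H6
  + 33.231.192.0/18 (H2) depth=18
  + 248.12.113.172/30 (H4) depth=30
  lookup 248.12.97.159: bits 1111100000001100011 walk d0:H4→d1:-→d2:-→d3:-→d4:-→d5:-→d6:-→d7:-→d8:-→d9:-→d10:-→d11:-→d12:-→d13:-→d14:-→d15:-→d16:-→d17:-→d18:-→d19:H0 -> H0
  + 33.224.0.0/11 (H2) depth=11

== LOOKUPS ==
["H6","H6","H6","H4","H1","H1","H4","no-route","H4","no-route","H4","H6","H4","H1","H6","H0"]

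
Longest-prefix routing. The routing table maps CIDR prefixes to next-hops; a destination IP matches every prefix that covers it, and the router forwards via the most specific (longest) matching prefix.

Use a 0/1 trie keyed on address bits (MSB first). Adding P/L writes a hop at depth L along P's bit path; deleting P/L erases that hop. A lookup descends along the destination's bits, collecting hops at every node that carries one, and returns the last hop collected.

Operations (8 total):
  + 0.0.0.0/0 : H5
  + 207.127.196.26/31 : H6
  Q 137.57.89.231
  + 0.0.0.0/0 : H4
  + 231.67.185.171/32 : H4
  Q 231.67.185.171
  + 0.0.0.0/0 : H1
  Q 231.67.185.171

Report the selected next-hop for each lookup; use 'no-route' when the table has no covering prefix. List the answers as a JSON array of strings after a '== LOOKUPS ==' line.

Trace:
  + 0.0.0.0/0 (H5) depth=0
  + 207.127.196.26/31 (H6) depth=31
  lookup 137.57.89.231: bits 1 walk d0:H5→d1:- -> H5
  + 0.0.0.0/0 (H4) depth=0
  + 231.67.185.171/32 (H4) depth=32
  lookup 231.67.185.171: bits 11100111010000111011100110101011 walk d0:H4→d1:-→d2:-→d3:-→d4:-→d5:-→d6:-→d7:-→d8:-→d9:-→d10:-→d11:-→d12:-→d13:-→d14:-→d15:-→d16:-→d17:-→d18:-→d19:-→d20:-→d21:-→d22:-→d23:-→d24:-→d25:-→d26:-→d27:-→d28:-→d29:-→d30:-→d31:-→d32:H4 -> H4
  + 0.0.0.0/0 (H1) depth=0
  lookup 231.67.185.171: bits 11100111010000111011100110101011 walk d0:H1→d1:-→d2:-→d3:-→d4:-→d5:-→d6:-→d7:-→d8:-→d9:-→d10:-→d11:-→d12:-→d13:-→d14:-→d15:-→d16:-→d17:-→d18:-→d19:-→d20:-→d21:-→d22:-→d23:-→d24:-→d25:-→d26:-→d27:-→d28:-→d29:-→d30:-→d31:-→d32:H4 -> H4

== LOOKUPS ==
["H5","H4","H4"]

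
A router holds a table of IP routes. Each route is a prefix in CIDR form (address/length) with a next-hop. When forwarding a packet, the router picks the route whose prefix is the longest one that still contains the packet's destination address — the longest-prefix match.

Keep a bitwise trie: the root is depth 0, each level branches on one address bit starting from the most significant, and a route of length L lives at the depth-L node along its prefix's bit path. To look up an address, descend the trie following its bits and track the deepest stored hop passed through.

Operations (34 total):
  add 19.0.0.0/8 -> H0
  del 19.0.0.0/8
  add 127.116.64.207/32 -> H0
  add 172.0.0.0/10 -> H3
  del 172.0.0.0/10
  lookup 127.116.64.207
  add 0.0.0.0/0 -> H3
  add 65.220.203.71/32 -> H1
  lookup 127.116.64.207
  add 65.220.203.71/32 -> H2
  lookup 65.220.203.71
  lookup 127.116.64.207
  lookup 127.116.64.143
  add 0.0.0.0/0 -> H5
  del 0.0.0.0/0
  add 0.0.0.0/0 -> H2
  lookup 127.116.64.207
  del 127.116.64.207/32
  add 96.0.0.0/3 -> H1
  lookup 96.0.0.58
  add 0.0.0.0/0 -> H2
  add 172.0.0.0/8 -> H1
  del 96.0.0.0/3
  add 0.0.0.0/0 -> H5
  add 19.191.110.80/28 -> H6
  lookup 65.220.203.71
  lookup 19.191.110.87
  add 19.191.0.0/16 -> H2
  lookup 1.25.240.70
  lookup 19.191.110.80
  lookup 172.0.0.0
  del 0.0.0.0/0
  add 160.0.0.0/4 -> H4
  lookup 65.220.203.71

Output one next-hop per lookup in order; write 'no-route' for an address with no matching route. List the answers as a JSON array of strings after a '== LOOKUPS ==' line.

Apply in order:
  add 19.0.0.0/8 -> H0 at depth 8
  - 19.0.0.0/8 clear@8
  add 127.116.64.207/32 -> H0 at depth 32
  add 172.0.0.0/10 -> H3 at depth 10
  - 172.0.0.0/10 clear@10
  ? 127.116.64.207  path d0:-→d1:-→d2:-→d3:-→d4:-→d5:-→d6:-→d7:-→d8:-→d9:-→d10:-→d11:-→d12:-→d13:-→d14:-→d15:-→d16:-→d17:-→d18:-→d19:-→d20:-→d21:-→d22:-→d23:-→d24:-→d25:-→d26:-→d27:-→d28:-→d29:-→d30:-→d31:-→d32:H0  best=H0
  add 0.0.0.0/0 -> H3 at depth 0
  add 65.220.203.71/32 -> H1 at depth 32
  ? 127.116.64.207  path d0:H3→d1:-→d2:-→d3:-→d4:-→d5:-→d6:-→d7:-→d8:-→d9:-→d10:-→d11:-→d12:-→d13:-→d14:-→d15:-→d16:-→d17:-→d18:-→d19:-→d20:-→d21:-→d22:-→d23:-→d24:-→d25:-→d26:-→d27:-→d28:-→d29:-→d30:-→d31:-→d32:H0  best=H0
  add 65.220.203.71/32 -> H2 at depth 32
  ? 65.220.203.71  path d0:H3→d1:-→d2:-→d3:-→d4:-→d5:-→d6:-→d7:-→d8:-→d9:-→d10:-→d11:-→d12:-→d13:-→d14:-→d15:-→d16:-→d17:-→d18:-→d19:-→d20:-→d21:-→d22:-→d23:-→d24:-→d25:-→d26:-→d27:-→d28:-→d29:-→d30:-→d31:-→d32:H2  best=H2
  ? 127.116.64.207  path d0:H3→d1:-→d2:-→d3:-→d4:-→d5:-→d6:-→d7:-→d8:-→d9:-→d10:-→d11:-→d12:-→d13:-→d14:-→d15:-→d16:-→d17:-→d18:-→d19:-→d20:-→d21:-→d22:-→d23:-→d24:-→d25:-→d26:-→d27:-→d28:-→d29:-→d30:-→d31:-→d32:H0  best=H0
  ? 127.116.64.143  path d0:H3→d1:-→d2:-→d3:-→d4:-→d5:-→d6:-→d7:-→d8:-→d9:-→d10:-→d11:-→d12:-→d13:-→d14:-→d15:-→d16:-→d17:-→d18:-→d19:-→d20:-→d21:-→d22:-→d23:-→d24:-→d25:-  best=H3
  add 0.0.0.0/0 -> H5 at depth 0
  - 0.0.0.0/0 clear@0
  add 0.0.0.0/0 -> H2 at depth 0
  ? 127.116.64.207  path d0:H2→d1:-→d2:-→d3:-→d4:-→d5:-→d6:-→d7:-→d8:-→d9:-→d10:-→d11:-→d12:-→d13:-→d14:-→d15:-→d16:-→d17:-→d18:-→d19:-→d20:-→d21:-→d22:-→d23:-→d24:-→d25:-→d26:-→d27:-→d28:-→d29:-→d30:-→d31:-→d32:H0  best=H0
  - 127.116.64.207/32 clear@32
  add 96.0.0.0/3 -> H1 at depth 3
  ? 96.0.0.58  path d0:H2→d1:-→d2:-→d3:H1  best=H1
  add 0.0.0.0/0 -> H2 at depth 0
  add 172.0.0.0/8 -> H1 at depth 8
  - 96.0.0.0/3 clear@3
  add 0.0.0.0/0 -> H5 at depth 0
  add 19.191.110.80/28 -> H6 at depth 28
  ? 65.220.203.71  path d0:H5→d1:-→d2:-→d3:-→d4:-→d5:-→d6:-→d7:-→d8:-→d9:-→d10:-→d11:-→d12:-→d13:-→d14:-→d15:-→d16:-→d17:-→d18:-→d19:-→d20:-→d21:-→d22:-→d23:-→d24:-→d25:-→d26:-→d27:-→d28:-→d29:-→d30:-→d31:-→d32:H2  best=H2
  ? 19.191.110.87  path d0:H5→d1:-→d2:-→d3:-→d4:-→d5:-→d6:-→d7:-→d8:-→d9:-→d10:-→d11:-→d12:-→d13:-→d14:-→d15:-→d16:-→d17:-→d18:-→d19:-→d20:-→d21:-→d22:-→d23:-→d24:-→d25:-→d26:-→d27:-→d28:H6  best=H6
  add 19.191.0.0/16 -> H2 at depth 16
  ? 1.25.240.70  path d0:H5→d1:-→d2:-→d3:-  best=H5
  ? 19.191.110.80  path d0:H5→d1:-→d2:-→d3:-→d4:-→d5:-→d6:-→d7:-→d8:-→d9:-→d10:-→d11:-→d12:-→d13:-→d14:-→d15:-→d16:H2→d17:-→d18:-→d19:-→d20:-→d21:-→d22:-→d23:-→d24:-→d25:-→d26:-→d27:-→d28:H6  best=H6
  ? 172.0.0.0  path d0:H5→d1:-→d2:-→d3:-→d4:-→d5:-→d6:-→d7:-→d8:H1→d9:-→d10:-  best=H1
  - 0.0.0.0/0 clear@0
  add 160.0.0.0/4 -> H4 at depth 4
  ? 65.220.203.71  path d0:-→d1:-→d2:-→d3:-→d4:-→d5:-→d6:-→d7:-→d8:-→d9:-→d10:-→d11:-→d12:-→d13:-→d14:-→d15:-→d16:-→d17:-→d18:-→d19:-→d20:-→d21:-→d22:-→d23:-→d24:-→d25:-→d26:-→d27:-→d28:-→d29:-→d30:-→d31:-→d32:H2  best=H2

== LOOKUPS ==
["H0","H0","H2","H0","H3","H0","H1","H2","H6","H5","H6","H1","H2"]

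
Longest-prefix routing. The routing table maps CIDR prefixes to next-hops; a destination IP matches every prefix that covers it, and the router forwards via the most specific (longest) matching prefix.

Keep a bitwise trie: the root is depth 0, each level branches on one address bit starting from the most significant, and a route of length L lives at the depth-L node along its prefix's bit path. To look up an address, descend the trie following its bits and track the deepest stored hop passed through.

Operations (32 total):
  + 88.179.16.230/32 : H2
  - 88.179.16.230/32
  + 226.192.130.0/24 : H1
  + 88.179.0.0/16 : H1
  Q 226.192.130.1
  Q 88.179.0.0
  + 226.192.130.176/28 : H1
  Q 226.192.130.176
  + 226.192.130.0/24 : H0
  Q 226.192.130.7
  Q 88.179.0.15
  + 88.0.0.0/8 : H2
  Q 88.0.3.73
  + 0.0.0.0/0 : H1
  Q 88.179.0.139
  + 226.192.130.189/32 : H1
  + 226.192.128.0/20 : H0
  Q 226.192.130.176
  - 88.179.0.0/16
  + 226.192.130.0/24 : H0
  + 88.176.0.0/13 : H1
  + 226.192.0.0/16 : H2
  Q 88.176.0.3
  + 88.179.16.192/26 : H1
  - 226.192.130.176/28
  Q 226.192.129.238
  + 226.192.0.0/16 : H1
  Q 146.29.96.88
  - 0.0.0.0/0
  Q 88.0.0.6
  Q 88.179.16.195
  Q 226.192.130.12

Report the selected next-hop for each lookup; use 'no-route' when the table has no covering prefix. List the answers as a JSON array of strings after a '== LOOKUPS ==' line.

Trace:
  + 88.179.16.230/32 (H2) depth=32
  del 88.179.16.230/32 (clear depth 32)
  + 226.192.130.0/24 (H1) depth=24
  + 88.179.0.0/16 (H1) depth=16
  ? 226.192.130.1  path d0:-→d1:-→d2:-→d3:-→d4:-→d5:-→d6:-→d7:-→d8:-→d9:-→d10:-→d11:-→d12:-→d13:-→d14:-→d15:-→d16:-→d17:-→d18:-→d19:-→d20:-→d21:-→d22:-→d23:-→d24:H1  best=H1
  ? 88.179.0.0  path d0:-→d1:-→d2:-→d3:-→d4:-→d5:-→d6:-→d7:-→d8:-→d9:-→d10:-→d11:-→d12:-→d13:-→d14:-→d15:-→d16:H1→d17:-→d18:-→d19:-  best=H1
  + 226.192.130.176/28 (H1) depth=28
  ? 226.192.130.176  path d0:-→d1:-→d2:-→d3:-→d4:-→d5:-→d6:-→d7:-→d8:-→d9:-→d10:-→d11:-→d12:-→d13:-→d14:-→d15:-→d16:-→d17:-→d18:-→d19:-→d20:-→d21:-→d22:-→d23:-→d24:H1→d25:-→d26:-→d27:-→d28:H1  best=H1
  + 226.192.130.0/24 (H0) depth=24
  ? 226.192.130.7  path d0:-→d1:-→d2:-→d3:-→d4:-→d5:-→d6:-→d7:-→d8:-→d9:-→d10:-→d11:-→d12:-→d13:-→d14:-→d15:-→d16:-→d17:-→d18:-→d19:-→d20:-→d21:-→d22:-→d23:-→d24:H0  best=H0
  ? 88.179.0.15  path d0:-→d1:-→d2:-→d3:-→d4:-→d5:-→d6:-→d7:-→d8:-→d9:-→d10:-→d11:-→d12:-→d13:-→d14:-→d15:-→d16:H1→d17:-→d18:-→d19:-  best=H1
  + 88.0.0.0/8 (H2) depth=8
  ? 88.0.3.73  path d0:-→d1:-→d2:-→d3:-→d4:-→d5:-→d6:-→d7:-→d8:H2  best=H2
  + 0.0.0.0/0 (H1) depth=0
  ? 88.179.0.139  path d0:H1→d1:-→d2:-→d3:-→d4:-→d5:-→d6:-→d7:-→d8:H2→d9:-→d10:-→d11:-→d12:-→d13:-→d14:-→d15:-→d16:H1→d17:-→d18:-→d19:-  best=H1
  + 226.192.130.189/32 (H1) depth=32
  + 226.192.128.0/20 (H0) depth=20
  ? 226.192.130.176  path d0:H1→d1:-→d2:-→d3:-→d4:-→d5:-→d6:-→d7:-→d8:-→d9:-→d10:-→d11:-→d12:-→d13:-→d14:-→d15:-→d16:-→d17:-→d18:-→d19:-→d20:H0→d21:-→d22:-→d23:-→d24:H0→d25:-→d26:-→d27:-→d28:H1  best=H1
  del 88.179.0.0/16 (clear depth 16)
  + 226.192.130.0/24 (H0) depth=24
  + 88.176.0.0/13 (H1) depth=13
  + 226.192.0.0/16 (H2) depth=16
  ? 88.176.0.3  path d0:H1→d1:-→d2:-→d3:-→d4:-→d5:-→d6:-→d7:-→d8:H2→d9:-→d10:-→d11:-→d12:-→d13:H1→d14:-  best=H1
  + 88.179.16.192/26 (H1) depth=26
  del 226.192.130.176/28 (clear depth 28)
  ? 226.192.129.238  path d0:H1→d1:-→d2:-→d3:-→d4:-→d5:-→d6:-→d7:-→d8:-→d9:-→d10:-→d11:-→d12:-→d13:-→d14:-→d15:-→d16:H2→d17:-→d18:-→d19:-→d20:H0→d21:-→d22:-  best=H0
  + 226.192.0.0/16 (H1) depth=16
  ? 146.29.96.88  path d0:H1→d1:-  best=H1
  del 0.0.0.0/0 (clear depth 0)
  ? 88.0.0.6  path d0:-→d1:-→d2:-→d3:-→d4:-→d5:-→d6:-→d7:-→d8:H2  best=H2
  ? 88.179.16.195  path d0:-→d1:-→d2:-→d3:-→d4:-→d5:-→d6:-→d7:-→d8:H2→d9:-→d10:-→d11:-→d12:-→d13:H1→d14:-→d15:-→d16:-→d17:-→d18:-→d19:-→d20:-→d21:-→d22:-→d23:-→d24:-→d25:-→d26:H1  best=H1
  ? 226.192.130.12  path d0:-→d1:-→d2:-→d3:-→d4:-→d5:-→d6:-→d7:-→d8:-→d9:-→d10:-→d11:-→d12:-→d13:-→d14:-→d15:-→d16:H1→d17:-→d18:-→d19:-→d20:H0→d21:-→d22:-→d23:-→d24:H0  best=H0

== LOOKUPS ==
["H1","H1","H1","H0","H1","H2","H1","H1","H1","H0","H1","H2","H1","H0"]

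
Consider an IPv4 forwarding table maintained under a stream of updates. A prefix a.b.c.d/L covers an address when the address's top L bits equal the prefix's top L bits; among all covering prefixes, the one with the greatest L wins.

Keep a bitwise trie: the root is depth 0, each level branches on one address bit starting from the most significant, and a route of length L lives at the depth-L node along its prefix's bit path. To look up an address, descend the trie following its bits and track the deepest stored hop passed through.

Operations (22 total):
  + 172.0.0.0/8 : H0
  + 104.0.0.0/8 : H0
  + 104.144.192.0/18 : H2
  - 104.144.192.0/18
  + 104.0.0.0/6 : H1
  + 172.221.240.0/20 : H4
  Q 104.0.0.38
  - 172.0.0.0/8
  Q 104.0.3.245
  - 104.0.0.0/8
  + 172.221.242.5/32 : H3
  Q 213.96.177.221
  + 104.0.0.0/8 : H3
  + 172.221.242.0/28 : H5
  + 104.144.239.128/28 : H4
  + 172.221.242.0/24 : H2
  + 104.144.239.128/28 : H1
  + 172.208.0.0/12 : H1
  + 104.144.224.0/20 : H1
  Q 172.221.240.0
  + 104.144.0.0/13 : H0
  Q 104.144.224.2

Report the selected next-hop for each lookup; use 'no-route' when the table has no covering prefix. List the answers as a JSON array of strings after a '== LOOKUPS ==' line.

Trace:
  + 172.0.0.0/8 (H0) depth=8
  + 104.0.0.0/8 (H0) depth=8
  + 104.144.192.0/18 (H2) depth=18
  del 104.144.192.0/18 (clear depth 18)
  + 104.0.0.0/6 (H1) depth=6
  + 172.221.240.0/20 (H4) depth=20
  Q 104.0.0.38: descend 01101000 ; hops seen [H1,H0] ; pick H0
  del 172.0.0.0/8 (clear depth 8)
  Q 104.0.3.245: descend 01101000 ; hops seen [H1,H0] ; pick H0
  del 104.0.0.0/8 (clear depth 8)
  + 172.221.242.5/32 (H3) depth=32
  Q 213.96.177.221: descend 1 ; hops seen [∅] ; pick no-route
  + 104.0.0.0/8 (H3) depth=8
  + 172.221.242.0/28 (H5) depth=28
  + 104.144.239.128/28 (H4) depth=28
  + 172.221.242.0/24 (H2) depth=24
  + 104.144.239.128/28 (H1) depth=28
  + 172.208.0.0/12 (H1) depth=12
  + 104.144.224.0/20 (H1) depth=20
  Q 172.221.240.0: descend 1010110011011101111100 ; hops seen [H1,H4] ; pick H4
  + 104.144.0.0/13 (H0) depth=13
  Q 104.144.224.2: descend 01101000100100001110 ; hops seen [H1,H3,H0,H1] ; pick H1

== LOOKUPS ==
["H0","H0","no-route","H4","H1"]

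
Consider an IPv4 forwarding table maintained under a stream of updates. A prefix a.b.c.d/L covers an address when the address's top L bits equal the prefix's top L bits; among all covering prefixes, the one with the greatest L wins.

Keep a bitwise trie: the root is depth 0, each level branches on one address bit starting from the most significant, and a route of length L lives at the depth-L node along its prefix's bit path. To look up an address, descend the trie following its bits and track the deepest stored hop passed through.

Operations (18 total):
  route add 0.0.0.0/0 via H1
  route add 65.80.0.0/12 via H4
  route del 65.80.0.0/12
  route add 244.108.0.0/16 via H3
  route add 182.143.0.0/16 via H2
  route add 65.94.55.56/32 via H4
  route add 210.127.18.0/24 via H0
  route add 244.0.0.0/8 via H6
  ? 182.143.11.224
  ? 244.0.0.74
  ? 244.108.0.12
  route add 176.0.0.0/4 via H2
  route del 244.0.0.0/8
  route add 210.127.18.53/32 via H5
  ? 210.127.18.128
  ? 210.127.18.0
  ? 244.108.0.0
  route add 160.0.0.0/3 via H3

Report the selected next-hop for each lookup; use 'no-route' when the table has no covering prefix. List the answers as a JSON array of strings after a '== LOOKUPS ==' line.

Apply in order:
  add 0.0.0.0/0 -> H1 at depth 0
  add 65.80.0.0/12 -> H4 at depth 12
  - 65.80.0.0/12 clear@12
  add 244.108.0.0/16 -> H3 at depth 16
  add 182.143.0.0/16 -> H2 at depth 16
  add 65.94.55.56/32 -> H4 at depth 32
  add 210.127.18.0/24 -> H0 at depth 24
  add 244.0.0.0/8 -> H6 at depth 8
  ? 182.143.11.224  path d0:H1→d1:-→d2:-→d3:-→d4:-→d5:-→d6:-→d7:-→d8:-→d9:-→d10:-→d11:-→d12:-→d13:-→d14:-→d15:-→d16:H2  best=H2
  ? 244.0.0.74  path d0:H1→d1:-→d2:-→d3:-→d4:-→d5:-→d6:-→d7:-→d8:H6→d9:-  best=H6
  ? 244.108.0.12  path d0:H1→d1:-→d2:-→d3:-→d4:-→d5:-→d6:-→d7:-→d8:H6→d9:-→d10:-→d11:-→d12:-→d13:-→d14:-→d15:-→d16:H3  best=H3
  add 176.0.0.0/4 -> H2 at depth 4
  - 244.0.0.0/8 clear@8
  add 210.127.18.53/32 -> H5 at depth 32
  ? 210.127.18.128  path d0:H1→d1:-→d2:-→d3:-→d4:-→d5:-→d6:-→d7:-→d8:-→d9:-→d10:-→d11:-→d12:-→d13:-→d14:-→d15:-→d16:-→d17:-→d18:-→d19:-→d20:-→d21:-→d22:-→d23:-→d24:H0  best=H0
  ? 210.127.18.0  path d0:H1→d1:-→d2:-→d3:-→d4:-→d5:-→d6:-→d7:-→d8:-→d9:-→d10:-→d11:-→d12:-→d13:-→d14:-→d15:-→d16:-→d17:-→d18:-→d19:-→d20:-→d21:-→d22:-→d23:-→d24:H0→d25:-→d26:-  best=H0
  ? 244.108.0.0  path d0:H1→d1:-→d2:-→d3:-→d4:-→d5:-→d6:-→d7:-→d8:-→d9:-→d10:-→d11:-→d12:-→d13:-→d14:-→d15:-→d16:H3  best=H3
  add 160.0.0.0/3 -> H3 at depth 3

== LOOKUPS ==
["H2","H6","H3","H0","H0","H3"]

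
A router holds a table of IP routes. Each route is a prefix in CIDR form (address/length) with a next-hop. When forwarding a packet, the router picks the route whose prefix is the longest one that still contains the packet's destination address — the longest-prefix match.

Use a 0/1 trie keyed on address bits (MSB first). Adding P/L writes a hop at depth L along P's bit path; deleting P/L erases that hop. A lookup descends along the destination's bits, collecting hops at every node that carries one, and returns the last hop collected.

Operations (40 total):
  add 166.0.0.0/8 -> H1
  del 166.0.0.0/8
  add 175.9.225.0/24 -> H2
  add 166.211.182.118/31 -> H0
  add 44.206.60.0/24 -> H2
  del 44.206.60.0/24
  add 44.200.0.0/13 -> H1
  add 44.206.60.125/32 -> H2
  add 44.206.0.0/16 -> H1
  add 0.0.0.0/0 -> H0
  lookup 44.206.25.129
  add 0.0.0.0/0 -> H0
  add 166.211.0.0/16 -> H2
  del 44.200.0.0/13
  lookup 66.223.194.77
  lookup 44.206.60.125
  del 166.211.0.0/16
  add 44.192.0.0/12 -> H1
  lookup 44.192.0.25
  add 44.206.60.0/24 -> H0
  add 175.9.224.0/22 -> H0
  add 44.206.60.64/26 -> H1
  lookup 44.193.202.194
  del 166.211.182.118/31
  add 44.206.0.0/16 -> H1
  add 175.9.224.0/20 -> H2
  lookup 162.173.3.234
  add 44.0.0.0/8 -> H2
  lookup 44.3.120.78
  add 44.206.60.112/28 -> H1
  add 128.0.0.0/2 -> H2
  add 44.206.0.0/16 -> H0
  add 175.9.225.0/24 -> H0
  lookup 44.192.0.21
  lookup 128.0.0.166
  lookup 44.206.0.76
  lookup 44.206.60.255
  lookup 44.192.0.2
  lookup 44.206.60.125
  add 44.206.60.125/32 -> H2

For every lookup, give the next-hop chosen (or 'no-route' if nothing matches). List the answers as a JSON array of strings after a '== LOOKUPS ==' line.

Process each operation:
  add 166.0.0.0/8 -> H1 at depth 8
  del 166.0.0.0/8 (clear depth 8)
  add 175.9.225.0/24 -> H2 at depth 24
  add 166.211.182.118/31 -> H0 at depth 31
  add 44.206.60.0/24 -> H2 at depth 24
  del 44.206.60.0/24 (clear depth 24)
  add 44.200.0.0/13 -> H1 at depth 13
  add 44.206.60.125/32 -> H2 at depth 32
  add 44.206.0.0/16 -> H1 at depth 16
  add 0.0.0.0/0 -> H0 at depth 0
  ? 44.206.25.129  path d0:H0→d1:-→d2:-→d3:-→d4:-→d5:-→d6:-→d7:-→d8:-→d9:-→d10:-→d11:-→d12:-→d13:H1→d14:-→d15:-→d16:H1→d17:-→d18:-  best=H1
  add 0.0.0.0/0 -> H0 at depth 0
  add 166.211.0.0/16 -> H2 at depth 16
  del 44.200.0.0/13 (clear depth 13)
  ? 66.223.194.77  path d0:H0→d1:-  best=H0
  ? 44.206.60.125  path d0:H0→d1:-→d2:-→d3:-→d4:-→d5:-→d6:-→d7:-→d8:-→d9:-→d10:-→d11:-→d12:-→d13:-→d14:-→d15:-→d16:H1→d17:-→d18:-→d19:-→d20:-→d21:-→d22:-→d23:-→d24:-→d25:-→d26:-→d27:-→d28:-→d29:-→d30:-→d31:-→d32:H2  best=H2
  del 166.211.0.0/16 (clear depth 16)
  add 44.192.0.0/12 -> H1 at depth 12
  ? 44.192.0.25  path d0:H0→d1:-→d2:-→d3:-→d4:-→d5:-→d6:-→d7:-→d8:-→d9:-→d10:-→d11:-→d12:H1  best=H1
  add 44.206.60.0/24 -> H0 at depth 24
  add 175.9.224.0/22 -> H0 at depth 22
  add 44.206.60.64/26 -> H1 at depth 26
  ? 44.193.202.194  path d0:H0→d1:-→d2:-→d3:-→d4:-→d5:-→d6:-→d7:-→d8:-→d9:-→d10:-→d11:-→d12:H1  best=H1
  del 166.211.182.118/31 (clear depth 31)
  add 44.206.0.0/16 -> H1 at depth 16
  add 175.9.224.0/20 -> H2 at depth 20
  ? 162.173.3.234  path d0:H0→d1:-→d2:-→d3:-→d4:-→d5:-  best=H0
  add 44.0.0.0/8 -> H2 at depth 8
  ? 44.3.120.78  path d0:H0→d1:-→d2:-→d3:-→d4:-→d5:-→d6:-→d7:-→d8:H2  best=H2
  add 44.206.60.112/28 -> H1 at depth 28
  add 128.0.0.0/2 -> H2 at depth 2
  add 44.206.0.0/16 -> H0 at depth 16
  add 175.9.225.0/24 -> H0 at depth 24
  ? 44.192.0.21  path d0:H0→d1:-→d2:-→d3:-→d4:-→d5:-→d6:-→d7:-→d8:H2→d9:-→d10:-→d11:-→d12:H1  best=H1
  ? 128.0.0.166  path d0:H0→d1:-→d2:H2  best=H2
  ? 44.206.0.76  path d0:H0→d1:-→d2:-→d3:-→d4:-→d5:-→d6:-→d7:-→d8:H2→d9:-→d10:-→d11:-→d12:H1→d13:-→d14:-→d15:-→d16:H0→d17:-→d18:-  best=H0
  ? 44.206.60.255  path d0:H0→d1:-→d2:-→d3:-→d4:-→d5:-→d6:-→d7:-→d8:H2→d9:-→d10:-→d11:-→d12:H1→d13:-→d14:-→d15:-→d16:H0→d17:-→d18:-→d19:-→d20:-→d21:-→d22:-→d23:-→d24:H0  best=H0
  ? 44.192.0.2  path d0:H0→d1:-→d2:-→d3:-→d4:-→d5:-→d6:-→d7:-→d8:H2→d9:-→d10:-→d11:-→d12:H1  best=H1
  ? 44.206.60.125  path d0:H0→d1:-→d2:-→d3:-→d4:-→d5:-→d6:-→d7:-→d8:H2→d9:-→d10:-→d11:-→d12:H1→d13:-→d14:-→d15:-→d16:H0→d17:-→d18:-→d19:-→d20:-→d21:-→d22:-→d23:-→d24:H0→d25:-→d26:H1→d27:-→d28:H1→d29:-→d30:-→d31:-→d32:H2  best=H2
  add 44.206.60.125/32 -> H2 at depth 32

== LOOKUPS ==
["H1","H0","H2","H1","H1","H0","H2","H1","H2","H0","H0","H1","H2"]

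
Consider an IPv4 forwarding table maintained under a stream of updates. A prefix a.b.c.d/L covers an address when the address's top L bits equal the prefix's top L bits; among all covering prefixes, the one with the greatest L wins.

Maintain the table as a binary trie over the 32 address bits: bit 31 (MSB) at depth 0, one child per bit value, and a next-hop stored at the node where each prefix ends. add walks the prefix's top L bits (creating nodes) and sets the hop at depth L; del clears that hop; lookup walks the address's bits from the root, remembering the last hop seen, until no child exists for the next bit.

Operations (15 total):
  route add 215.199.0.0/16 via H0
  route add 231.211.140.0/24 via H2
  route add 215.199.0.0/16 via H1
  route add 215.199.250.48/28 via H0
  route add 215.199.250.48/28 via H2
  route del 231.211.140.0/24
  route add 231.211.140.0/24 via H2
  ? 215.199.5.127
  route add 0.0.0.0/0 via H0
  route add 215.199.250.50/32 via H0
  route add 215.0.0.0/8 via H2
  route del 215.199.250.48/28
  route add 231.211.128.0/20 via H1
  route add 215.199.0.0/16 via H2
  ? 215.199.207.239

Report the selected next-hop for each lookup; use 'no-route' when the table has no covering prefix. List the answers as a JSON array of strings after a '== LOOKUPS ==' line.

Process each operation:
  add 215.199.0.0/16 -> H0 at depth 16
  add 231.211.140.0/24 -> H2 at depth 24
  add 215.199.0.0/16 -> H1 at depth 16
  add 215.199.250.48/28 -> H0 at depth 28
  add 215.199.250.48/28 -> H2 at depth 28
  del 231.211.140.0/24 (clear depth 24)
  add 231.211.140.0/24 -> H2 at depth 24
  ? 215.199.5.127  path d0:-→d1:-→d2:-→d3:-→d4:-→d5:-→d6:-→d7:-→d8:-→d9:-→d10:-→d11:-→d12:-→d13:-→d14:-→d15:-→d16:H1  best=H1
  add 0.0.0.0/0 -> H0 at depth 0
  add 215.199.250.50/32 -> H0 at depth 32
  add 215.0.0.0/8 -> H2 at depth 8
  del 215.199.250.48/28 (clear depth 28)
  add 231.211.128.0/20 -> H1 at depth 20
  add 215.199.0.0/16 -> H2 at depth 16
  ? 215.199.207.239  path d0:H0→d1:-→d2:-→d3:-→d4:-→d5:-→d6:-→d7:-→d8:H2→d9:-→d10:-→d11:-→d12:-→d13:-→d14:-→d15:-→d16:H2→d17:-→d18:-  best=H2

== LOOKUPS ==
["H1","H2"]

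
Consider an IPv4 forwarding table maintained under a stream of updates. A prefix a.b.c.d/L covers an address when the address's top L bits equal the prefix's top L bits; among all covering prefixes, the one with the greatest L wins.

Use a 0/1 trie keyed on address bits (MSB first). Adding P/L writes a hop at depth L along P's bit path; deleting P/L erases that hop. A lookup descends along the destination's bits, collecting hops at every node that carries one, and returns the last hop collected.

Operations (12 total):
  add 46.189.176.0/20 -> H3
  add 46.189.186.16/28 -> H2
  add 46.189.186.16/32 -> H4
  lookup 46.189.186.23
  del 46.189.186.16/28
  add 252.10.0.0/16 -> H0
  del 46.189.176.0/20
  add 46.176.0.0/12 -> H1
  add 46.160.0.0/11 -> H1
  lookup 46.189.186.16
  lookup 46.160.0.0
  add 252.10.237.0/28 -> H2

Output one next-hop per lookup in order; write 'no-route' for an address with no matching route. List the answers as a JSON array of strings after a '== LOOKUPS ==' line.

Apply in order:
  + 46.189.176.0/20 (H3) depth=20
  + 46.189.186.16/28 (H2) depth=28
  + 46.189.186.16/32 (H4) depth=32
  Q 46.189.186.23: descend 00101110101111011011101000010 ; hops seen [H3,H2] ; pick H2
  del 46.189.186.16/28 (clear depth 28)
  + 252.10.0.0/16 (H0) depth=16
  del 46.189.176.0/20 (clear depth 20)
  + 46.176.0.0/12 (H1) depth=12
  + 46.160.0.0/11 (H1) depth=11
  Q 46.189.186.16: descend 00101110101111011011101000010000 ; hops seen [H1,H1,H4] ; pick H4
  Q 46.160.0.0: descend 00101110101 ; hops seen [H1] ; pick H1
  + 252.10.237.0/28 (H2) depth=28

== LOOKUPS ==
["H2","H4","H1"]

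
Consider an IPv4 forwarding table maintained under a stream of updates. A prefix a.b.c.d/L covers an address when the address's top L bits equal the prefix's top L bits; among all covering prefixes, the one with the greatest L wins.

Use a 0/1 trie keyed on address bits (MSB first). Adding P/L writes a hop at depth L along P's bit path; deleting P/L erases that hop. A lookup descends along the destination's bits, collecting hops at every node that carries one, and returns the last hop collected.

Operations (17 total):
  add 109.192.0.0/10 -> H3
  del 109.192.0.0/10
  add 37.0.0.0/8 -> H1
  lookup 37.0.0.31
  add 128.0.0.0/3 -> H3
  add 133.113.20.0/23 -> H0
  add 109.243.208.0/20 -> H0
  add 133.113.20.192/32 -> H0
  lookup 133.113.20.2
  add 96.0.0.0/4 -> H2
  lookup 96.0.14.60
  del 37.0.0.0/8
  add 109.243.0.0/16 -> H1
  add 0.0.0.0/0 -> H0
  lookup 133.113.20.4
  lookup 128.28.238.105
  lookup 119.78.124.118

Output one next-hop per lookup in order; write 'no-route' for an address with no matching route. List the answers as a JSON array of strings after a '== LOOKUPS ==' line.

Process each operation:
  + 109.192.0.0/10 (H3) depth=10
  - 109.192.0.0/10 clear@10
  + 37.0.0.0/8 (H1) depth=8
  ? 37.0.0.31  path d0:-→d1:-→d2:-→d3:-→d4:-→d5:-→d6:-→d7:-→d8:H1  best=H1
  + 128.0.0.0/3 (H3) depth=3
  + 133.113.20.0/23 (H0) depth=23
  + 109.243.208.0/20 (H0) depth=20
  + 133.113.20.192/32 (H0) depth=32
  ? 133.113.20.2  path d0:-→d1:-→d2:-→d3:H3→d4:-→d5:-→d6:-→d7:-→d8:-→d9:-→d10:-→d11:-→d12:-→d13:-→d14:-→d15:-→d16:-→d17:-→d18:-→d19:-→d20:-→d21:-→d22:-→d23:H0→d24:-  best=H0
  + 96.0.0.0/4 (H2) depth=4
  ? 96.0.14.60  path d0:-→d1:-→d2:-→d3:-→d4:H2  best=H2
  - 37.0.0.0/8 clear@8
  + 109.243.0.0/16 (H1) depth=16
  + 0.0.0.0/0 (H0) depth=0
  ? 133.113.20.4  path d0:H0→d1:-→d2:-→d3:H3→d4:-→d5:-→d6:-→d7:-→d8:-→d9:-→d10:-→d11:-→d12:-→d13:-→d14:-→d15:-→d16:-→d17:-→d18:-→d19:-→d20:-→d21:-→d22:-→d23:H0→d24:-  best=H0
  ? 128.28.238.105  path d0:H0→d1:-→d2:-→d3:H3→d4:-→d5:-  best=H3
  ? 119.78.124.118  path d0:H0→d1:-→d2:-→d3:-  best=H0

== LOOKUPS ==
["H1","H0","H2","H0","H3","H0"]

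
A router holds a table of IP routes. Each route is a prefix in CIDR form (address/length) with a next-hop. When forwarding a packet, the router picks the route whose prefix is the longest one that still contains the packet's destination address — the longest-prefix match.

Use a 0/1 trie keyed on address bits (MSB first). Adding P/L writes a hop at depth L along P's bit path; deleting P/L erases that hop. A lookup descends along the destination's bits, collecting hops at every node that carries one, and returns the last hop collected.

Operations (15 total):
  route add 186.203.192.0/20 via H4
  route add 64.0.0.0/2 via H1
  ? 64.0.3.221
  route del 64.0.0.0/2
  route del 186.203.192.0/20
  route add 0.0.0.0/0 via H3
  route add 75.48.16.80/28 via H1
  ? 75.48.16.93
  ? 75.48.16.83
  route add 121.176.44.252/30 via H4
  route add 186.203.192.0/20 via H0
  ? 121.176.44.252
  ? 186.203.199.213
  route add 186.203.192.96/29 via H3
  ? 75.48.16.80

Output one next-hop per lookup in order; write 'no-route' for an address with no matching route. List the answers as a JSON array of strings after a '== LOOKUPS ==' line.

Process each operation:
  add 186.203.192.0/20 -> H4 at depth 20
  add 64.0.0.0/2 -> H1 at depth 2
  ? 64.0.3.221  path d0:-→d1:-→d2:H1  best=H1
  - 64.0.0.0/2 clear@2
  - 186.203.192.0/20 clear@20
  add 0.0.0.0/0 -> H3 at depth 0
  add 75.48.16.80/28 -> H1 at depth 28
  ? 75.48.16.93  path d0:H3→d1:-→d2:-→d3:-→d4:-→d5:-→d6:-→d7:-→d8:-→d9:-→d10:-→d11:-→d12:-→d13:-→d14:-→d15:-→d16:-→d17:-→d18:-→d19:-→d20:-→d21:-→d22:-→d23:-→d24:-→d25:-→d26:-→d27:-→d28:H1  best=H1
  ? 75.48.16.83  path d0:H3→d1:-→d2:-→d3:-→d4:-→d5:-→d6:-→d7:-→d8:-→d9:-→d10:-→d11:-→d12:-→d13:-→d14:-→d15:-→d16:-→d17:-→d18:-→d19:-→d20:-→d21:-→d22:-→d23:-→d24:-→d25:-→d26:-→d27:-→d28:H1  best=H1
  add 121.176.44.252/30 -> H4 at depth 30
  add 186.203.192.0/20 -> H0 at depth 20
  ? 121.176.44.252  path d0:H3→d1:-→d2:-→d3:-→d4:-→d5:-→d6:-→d7:-→d8:-→d9:-→d10:-→d11:-→d12:-→d13:-→d14:-→d15:-→d16:-→d17:-→d18:-→d19:-→d20:-→d21:-→d22:-→d23:-→d24:-→d25:-→d26:-→d27:-→d28:-→d29:-→d30:H4  best=H4
  ? 186.203.199.213  path d0:H3→d1:-→d2:-→d3:-→d4:-→d5:-→d6:-→d7:-→d8:-→d9:-→d10:-→d11:-→d12:-→d13:-→d14:-→d15:-→d16:-→d17:-→d18:-→d19:-→d20:H0  best=H0
  add 186.203.192.96/29 -> H3 at depth 29
  ? 75.48.16.80  path d0:H3→d1:-→d2:-→d3:-→d4:-→d5:-→d6:-→d7:-→d8:-→d9:-→d10:-→d11:-→d12:-→d13:-→d14:-→d15:-→d16:-→d17:-→d18:-→d19:-→d20:-→d21:-→d22:-→d23:-→d24:-→d25:-→d26:-→d27:-→d28:H1  best=H1

== LOOKUPS ==
["H1","H1","H1","H4","H0","H1"]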